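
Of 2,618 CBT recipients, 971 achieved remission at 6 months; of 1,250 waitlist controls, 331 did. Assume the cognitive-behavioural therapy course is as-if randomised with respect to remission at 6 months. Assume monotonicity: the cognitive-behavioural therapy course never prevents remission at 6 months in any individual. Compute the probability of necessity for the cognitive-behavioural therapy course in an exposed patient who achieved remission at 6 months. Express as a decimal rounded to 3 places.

p₁ = P(outcome | exposed) = 971/2618 = 0.37089
p₀ = P(outcome | unexposed) = 331/1250 = 0.2648
Under exogeneity and monotonicity, PN = (p₁ − p₀) / p₁.
PN = (0.37089 − 0.2648) / 0.37089 = 0.10609 / 0.37089 ≈ 0.2860

PN ≈ 0.286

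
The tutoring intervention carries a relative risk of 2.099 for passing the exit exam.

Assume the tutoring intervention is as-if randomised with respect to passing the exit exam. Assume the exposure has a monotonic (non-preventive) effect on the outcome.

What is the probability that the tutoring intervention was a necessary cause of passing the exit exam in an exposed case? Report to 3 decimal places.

PN ≈ 0.524

Under exogeneity and monotonicity, PN = (RR − 1) / RR = 1 − 1/RR.
PN = (2.099 − 1) / 2.099 = 1.099 / 2.099 ≈ 0.5236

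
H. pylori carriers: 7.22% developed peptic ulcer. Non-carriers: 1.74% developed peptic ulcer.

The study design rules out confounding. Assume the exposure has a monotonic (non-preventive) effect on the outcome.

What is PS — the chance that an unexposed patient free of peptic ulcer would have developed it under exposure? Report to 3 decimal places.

PS ≈ 0.056

p₁ = 0.0722, p₀ = 0.0174.
Under exogeneity and monotonicity, PS = (p₁ − p₀) / (1 − p₀).
PS = (0.0722 − 0.0174) / (1 − 0.0174) = 0.0548 / 0.9826 ≈ 0.0558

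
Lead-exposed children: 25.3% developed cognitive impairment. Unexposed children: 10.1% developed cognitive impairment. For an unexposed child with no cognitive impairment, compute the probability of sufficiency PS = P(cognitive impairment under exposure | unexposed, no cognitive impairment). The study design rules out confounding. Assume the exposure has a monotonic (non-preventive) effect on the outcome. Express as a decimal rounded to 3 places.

p₁ = 0.253, p₀ = 0.101.
Under exogeneity and monotonicity, PS = (p₁ − p₀) / (1 − p₀).
PS = (0.253 − 0.101) / (1 − 0.101) = 0.152 / 0.899 ≈ 0.1691

PS ≈ 0.169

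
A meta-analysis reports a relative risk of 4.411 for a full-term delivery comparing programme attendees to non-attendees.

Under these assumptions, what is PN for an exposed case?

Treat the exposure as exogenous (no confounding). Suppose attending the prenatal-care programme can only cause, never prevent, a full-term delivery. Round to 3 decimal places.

Under exogeneity and monotonicity, PN = (RR − 1) / RR = 1 − 1/RR.
PN = (4.411 − 1) / 4.411 = 3.411 / 4.411 ≈ 0.7733

PN ≈ 0.773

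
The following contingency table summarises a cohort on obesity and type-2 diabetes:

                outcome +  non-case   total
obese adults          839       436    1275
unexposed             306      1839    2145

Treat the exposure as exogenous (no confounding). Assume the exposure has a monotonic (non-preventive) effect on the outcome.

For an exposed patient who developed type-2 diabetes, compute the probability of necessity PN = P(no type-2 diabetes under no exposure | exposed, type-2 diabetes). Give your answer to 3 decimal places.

PN ≈ 0.783

p₁ = P(outcome | exposed) = 839/1275 = 0.65804
p₀ = P(outcome | unexposed) = 306/2145 = 0.14266
Under exogeneity and monotonicity, PN = (p₁ − p₀)/p₁.
PN = (0.65804 − 0.14266) / 0.65804 ≈ 0.7832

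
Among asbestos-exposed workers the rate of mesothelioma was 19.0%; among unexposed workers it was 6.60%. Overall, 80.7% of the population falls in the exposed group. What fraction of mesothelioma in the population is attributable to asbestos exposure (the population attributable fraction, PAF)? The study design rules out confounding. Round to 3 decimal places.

p₁ = 0.19, p₀ = 0.066.
Overall risk P(Y=1) = π·p₁ + (1−π)·p₀ = 0.807×0.19 + 0.193×0.066 = 0.16607.
Under exogeneity, PAF = [P(Y=1) − p₀] / P(Y=1).
PAF = (0.16607 − 0.066) / 0.16607 ≈ 0.6026

PAF ≈ 0.603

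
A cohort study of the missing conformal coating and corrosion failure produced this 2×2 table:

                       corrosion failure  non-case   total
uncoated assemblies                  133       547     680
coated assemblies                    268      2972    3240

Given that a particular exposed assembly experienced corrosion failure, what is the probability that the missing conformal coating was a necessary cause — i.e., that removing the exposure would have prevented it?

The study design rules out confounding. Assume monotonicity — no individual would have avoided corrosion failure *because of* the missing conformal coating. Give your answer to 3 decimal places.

PN ≈ 0.577

p₁ = P(outcome | exposed) = 133/680 = 0.19559
p₀ = P(outcome | unexposed) = 268/3240 = 0.082716
Under exogeneity and monotonicity, PN = (p₁ − p₀)/p₁.
PN = (0.19559 − 0.082716) / 0.19559 ≈ 0.5771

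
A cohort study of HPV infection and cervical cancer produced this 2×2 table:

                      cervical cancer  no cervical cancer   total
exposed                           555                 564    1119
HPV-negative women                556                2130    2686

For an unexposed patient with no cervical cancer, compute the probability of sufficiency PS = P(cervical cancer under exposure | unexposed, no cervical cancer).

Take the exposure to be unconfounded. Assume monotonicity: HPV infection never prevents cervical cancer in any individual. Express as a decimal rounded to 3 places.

p₁ = P(outcome | exposed) = 555/1119 = 0.49598
p₀ = P(outcome | unexposed) = 556/2686 = 0.207
Under exogeneity and monotonicity, PS = (p₁ − p₀)/(1 − p₀).
PS = (0.49598 − 0.207) / 0.793 ≈ 0.3644

PS ≈ 0.364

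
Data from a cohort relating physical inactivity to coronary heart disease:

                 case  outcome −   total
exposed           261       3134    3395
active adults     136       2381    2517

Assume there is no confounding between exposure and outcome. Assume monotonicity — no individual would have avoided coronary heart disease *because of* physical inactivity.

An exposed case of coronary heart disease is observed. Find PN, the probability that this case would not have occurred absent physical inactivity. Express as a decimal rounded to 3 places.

p₁ = P(outcome | exposed) = 261/3395 = 0.076878
p₀ = P(outcome | unexposed) = 136/2517 = 0.054033
Under exogeneity and monotonicity, PN = (p₁ − p₀) / p₁.
PN = (0.076878 − 0.054033) / 0.076878 = 0.022845 / 0.076878 ≈ 0.2972

PN ≈ 0.297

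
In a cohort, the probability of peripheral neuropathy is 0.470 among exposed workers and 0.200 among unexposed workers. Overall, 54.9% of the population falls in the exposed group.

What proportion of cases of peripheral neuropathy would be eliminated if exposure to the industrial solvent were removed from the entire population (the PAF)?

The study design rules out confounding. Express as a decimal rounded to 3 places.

Let p₁ = 0.47, p₀ = 0.2.
Overall risk P(Y=1) = π·p₁ + (1−π)·p₀ = 0.549×0.47 + 0.451×0.2 = 0.34823.
Under exogeneity, PAF = [P(Y=1) − p₀] / P(Y=1).
PAF = (0.34823 − 0.2) / 0.34823 ≈ 0.4257

PAF ≈ 0.426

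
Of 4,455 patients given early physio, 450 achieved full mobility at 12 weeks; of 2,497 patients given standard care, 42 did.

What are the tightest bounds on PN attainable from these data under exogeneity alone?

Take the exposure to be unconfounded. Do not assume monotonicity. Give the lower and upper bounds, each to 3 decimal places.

0.833 ≤ PN ≤ 1.000

p₁ = P(outcome | exposed) = 450/4455 = 0.10101
p₀ = P(outcome | unexposed) = 42/2497 = 0.01682
Under exogeneity alone the bounds on PN are max{0,(p₁−p₀)/p₁} ≤ PN ≤ min{1,(1−p₀)/p₁}.
  lower = (p₁ − p₀)/p₁ = 0.08419 / 0.10101 ≈ 0.8335
  upper = min{1, (1 − p₀)/p₁} = 0.98318 / 0.10101 ≈ 9.7335 → capped at 1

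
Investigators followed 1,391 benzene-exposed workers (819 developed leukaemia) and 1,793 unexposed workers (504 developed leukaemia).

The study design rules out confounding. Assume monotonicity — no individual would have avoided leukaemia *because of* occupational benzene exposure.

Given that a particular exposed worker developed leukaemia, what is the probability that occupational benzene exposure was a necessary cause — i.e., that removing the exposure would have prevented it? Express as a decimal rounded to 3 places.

p₁ = P(outcome | exposed) = 819/1391 = 0.58879
p₀ = P(outcome | unexposed) = 504/1793 = 0.28109
Under exogeneity and monotonicity, PN = (p₁ − p₀) / p₁.
PN = (0.58879 − 0.28109) / 0.58879 = 0.30769 / 0.58879 ≈ 0.5226

PN ≈ 0.523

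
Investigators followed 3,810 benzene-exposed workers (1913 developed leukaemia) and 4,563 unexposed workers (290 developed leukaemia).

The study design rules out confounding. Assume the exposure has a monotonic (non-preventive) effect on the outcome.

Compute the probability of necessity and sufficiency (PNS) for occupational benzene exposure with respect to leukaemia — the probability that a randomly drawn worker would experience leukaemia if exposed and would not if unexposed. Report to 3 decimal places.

PNS ≈ 0.439

p₁ = P(outcome | exposed) = 1913/3810 = 0.5021
p₀ = P(outcome | unexposed) = 290/4563 = 0.063555
Under exogeneity and monotonicity, PNS = p₁ − p₀.
PNS = 0.5021 − 0.063555 = 0.43855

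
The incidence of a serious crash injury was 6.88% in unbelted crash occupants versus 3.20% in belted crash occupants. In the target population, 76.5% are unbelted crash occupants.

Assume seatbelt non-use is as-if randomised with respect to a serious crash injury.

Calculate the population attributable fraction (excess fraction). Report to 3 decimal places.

p₁ = 0.0688, p₀ = 0.032.
Overall risk P(Y=1) = π·p₁ + (1−π)·p₀ = 0.765×0.0688 + 0.235×0.032 = 0.060152.
Under exogeneity, PAF = [P(Y=1) − p₀] / P(Y=1).
PAF = (0.060152 − 0.032) / 0.060152 ≈ 0.4680

PAF ≈ 0.468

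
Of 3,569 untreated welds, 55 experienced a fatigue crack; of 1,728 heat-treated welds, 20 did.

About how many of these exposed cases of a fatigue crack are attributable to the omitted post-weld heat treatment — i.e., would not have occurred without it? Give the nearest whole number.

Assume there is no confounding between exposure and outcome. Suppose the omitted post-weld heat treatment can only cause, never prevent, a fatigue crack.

p₁ = P(outcome | exposed) = 55/3569 = 0.01541
p₀ = P(outcome | unexposed) = 20/1728 = 0.011574
PN = (p₁ − p₀)/p₁ = (0.01541 − 0.011574) / 0.01541 ≈ 0.24895.
Attributable cases ≈ PN × (exposed cases) = 0.24895 × 55 ≈ 13.69.

about 14 cases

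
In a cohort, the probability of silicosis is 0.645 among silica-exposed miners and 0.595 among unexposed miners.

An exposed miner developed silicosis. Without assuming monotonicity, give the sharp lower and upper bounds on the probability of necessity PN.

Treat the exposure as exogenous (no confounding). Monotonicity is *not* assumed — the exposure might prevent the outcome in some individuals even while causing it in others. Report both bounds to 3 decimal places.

Let p₁ = 0.645, p₀ = 0.595.
Under exogeneity alone the bounds on PN are max{0,(p₁−p₀)/p₁} ≤ PN ≤ min{1,(1−p₀)/p₁}.
  lower = (p₁ − p₀)/p₁ = 0.05 / 0.645 ≈ 0.0775
  upper = min{1, (1 − p₀)/p₁} = 0.405 / 0.645 ≈ 0.6279

0.078 ≤ PN ≤ 0.628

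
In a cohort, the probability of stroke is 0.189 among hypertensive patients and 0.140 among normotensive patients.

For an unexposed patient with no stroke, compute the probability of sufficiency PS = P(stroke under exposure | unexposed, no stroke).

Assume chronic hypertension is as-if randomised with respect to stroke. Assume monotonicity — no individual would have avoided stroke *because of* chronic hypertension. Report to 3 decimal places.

PS ≈ 0.057

Let p₁ = 0.189, p₀ = 0.14.
Under exogeneity and monotonicity, PS = (p₁ − p₀) / (1 − p₀).
PS = (0.189 − 0.14) / (1 − 0.14) = 0.049 / 0.86 ≈ 0.0570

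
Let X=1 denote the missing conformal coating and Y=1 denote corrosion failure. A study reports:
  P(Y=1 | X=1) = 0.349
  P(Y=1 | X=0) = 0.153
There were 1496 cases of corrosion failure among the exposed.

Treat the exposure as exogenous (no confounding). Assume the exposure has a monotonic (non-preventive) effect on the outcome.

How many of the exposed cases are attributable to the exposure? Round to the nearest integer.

about 840 cases

Let p₁ = 0.349, p₀ = 0.153.
PN = (p₁ − p₀)/p₁ = (0.349 − 0.153) / 0.349 ≈ 0.56160.
Attributable cases ≈ PN × (exposed cases) = 0.56160 × 1496 ≈ 840.16.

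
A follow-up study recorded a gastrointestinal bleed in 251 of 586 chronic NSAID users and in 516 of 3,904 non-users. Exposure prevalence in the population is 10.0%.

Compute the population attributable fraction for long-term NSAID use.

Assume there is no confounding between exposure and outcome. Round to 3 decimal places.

p₁ = P(outcome | exposed) = 251/586 = 0.42833
p₀ = P(outcome | unexposed) = 516/3904 = 0.13217
Overall risk P(Y=1) = π·p₁ + (1−π)·p₀ = 0.1×0.42833 + 0.9×0.13217 = 0.16179.
Under exogeneity, PAF = [P(Y=1) − p₀] / P(Y=1).
PAF = (0.16179 − 0.13217) / 0.16179 ≈ 0.1831

PAF ≈ 0.183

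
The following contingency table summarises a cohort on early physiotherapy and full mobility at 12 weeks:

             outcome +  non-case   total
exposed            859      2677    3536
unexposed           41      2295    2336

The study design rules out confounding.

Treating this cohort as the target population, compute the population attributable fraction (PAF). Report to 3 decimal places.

PAF ≈ 0.885

p₁ = P(outcome | exposed) = 859/3536 = 0.24293
p₀ = P(outcome | unexposed) = 41/2336 = 0.017551
Exposure prevalence π = 3536/5872 = 0.60218; overall risk P(Y=1) = 0.15327.
Under exogeneity, PAF = [P(Y=1) − p₀]/P(Y=1).
PAF = (0.15327 − 0.017551) / 0.15327 ≈ 0.8855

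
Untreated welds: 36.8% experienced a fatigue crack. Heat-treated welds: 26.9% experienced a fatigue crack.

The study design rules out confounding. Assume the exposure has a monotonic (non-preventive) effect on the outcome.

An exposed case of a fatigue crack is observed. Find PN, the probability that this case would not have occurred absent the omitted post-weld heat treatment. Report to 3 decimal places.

p₁ = 0.368, p₀ = 0.269.
Under exogeneity and monotonicity, PN = (p₁ − p₀) / p₁.
PN = (0.368 − 0.269) / 0.368 = 0.099 / 0.368 ≈ 0.2690

PN ≈ 0.269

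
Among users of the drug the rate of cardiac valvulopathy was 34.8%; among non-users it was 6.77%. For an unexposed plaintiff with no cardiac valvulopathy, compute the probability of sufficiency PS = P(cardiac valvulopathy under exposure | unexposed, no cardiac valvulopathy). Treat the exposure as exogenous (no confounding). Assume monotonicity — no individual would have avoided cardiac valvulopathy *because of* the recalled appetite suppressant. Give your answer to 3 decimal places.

p₁ = 0.348, p₀ = 0.0677.
Under exogeneity and monotonicity, PS = (p₁ − p₀) / (1 − p₀).
PS = (0.348 − 0.0677) / (1 − 0.0677) = 0.2803 / 0.9323 ≈ 0.3007

PS ≈ 0.301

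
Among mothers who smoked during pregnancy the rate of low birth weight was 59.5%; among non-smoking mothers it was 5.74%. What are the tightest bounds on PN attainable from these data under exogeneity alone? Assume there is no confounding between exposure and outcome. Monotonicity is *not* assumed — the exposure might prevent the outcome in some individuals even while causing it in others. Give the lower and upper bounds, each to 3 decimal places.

0.904 ≤ PN ≤ 1.000

p₁ = 0.595, p₀ = 0.0574.
Under exogeneity alone the bounds on PN are max{0,(p₁−p₀)/p₁} ≤ PN ≤ min{1,(1−p₀)/p₁}.
  lower = (p₁ − p₀)/p₁ = 0.5376 / 0.595 ≈ 0.9035
  upper = min{1, (1 − p₀)/p₁} = 0.9426 / 0.595 ≈ 1.5842 → capped at 1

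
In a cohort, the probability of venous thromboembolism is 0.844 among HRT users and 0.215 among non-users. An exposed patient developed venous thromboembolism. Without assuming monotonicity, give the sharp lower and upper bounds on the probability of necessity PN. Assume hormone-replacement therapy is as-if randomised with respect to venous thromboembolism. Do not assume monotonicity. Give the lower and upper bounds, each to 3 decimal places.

0.745 ≤ PN ≤ 0.930

Let p₁ = 0.844, p₀ = 0.215.
Under exogeneity alone the bounds on PN are max{0,(p₁−p₀)/p₁} ≤ PN ≤ min{1,(1−p₀)/p₁}.
  lower = (p₁ − p₀)/p₁ = 0.629 / 0.844 ≈ 0.7453
  upper = min{1, (1 − p₀)/p₁} = 0.785 / 0.844 ≈ 0.9301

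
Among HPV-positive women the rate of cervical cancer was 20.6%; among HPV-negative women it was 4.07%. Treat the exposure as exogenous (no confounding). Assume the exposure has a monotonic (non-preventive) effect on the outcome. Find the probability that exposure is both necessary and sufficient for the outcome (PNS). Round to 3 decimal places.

p₁ = 0.206, p₀ = 0.0407.
Under exogeneity and monotonicity, PNS = p₁ − p₀.
PNS = 0.206 − 0.0407 = 0.1653

PNS ≈ 0.165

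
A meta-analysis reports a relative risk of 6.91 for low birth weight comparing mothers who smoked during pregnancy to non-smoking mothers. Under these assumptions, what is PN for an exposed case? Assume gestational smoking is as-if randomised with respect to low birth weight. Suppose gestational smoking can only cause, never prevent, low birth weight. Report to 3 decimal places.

PN ≈ 0.855

Under exogeneity and monotonicity, PN = (RR − 1) / RR = 1 − 1/RR.
PN = (6.91 − 1) / 6.91 = 5.91 / 6.91 ≈ 0.8553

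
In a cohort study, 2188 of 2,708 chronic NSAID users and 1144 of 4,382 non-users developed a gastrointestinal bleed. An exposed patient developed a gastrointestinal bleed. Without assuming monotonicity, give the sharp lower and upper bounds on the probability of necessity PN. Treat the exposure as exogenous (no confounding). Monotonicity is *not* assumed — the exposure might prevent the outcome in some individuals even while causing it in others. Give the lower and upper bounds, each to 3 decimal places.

0.677 ≤ PN ≤ 0.915

p₁ = P(outcome | exposed) = 2188/2708 = 0.80798
p₀ = P(outcome | unexposed) = 1144/4382 = 0.26107
Under exogeneity alone the bounds on PN are max{0,(p₁−p₀)/p₁} ≤ PN ≤ min{1,(1−p₀)/p₁}.
  lower = (p₁ − p₀)/p₁ = 0.54691 / 0.80798 ≈ 0.6769
  upper = min{1, (1 − p₀)/p₁} = 0.73893 / 0.80798 ≈ 0.9145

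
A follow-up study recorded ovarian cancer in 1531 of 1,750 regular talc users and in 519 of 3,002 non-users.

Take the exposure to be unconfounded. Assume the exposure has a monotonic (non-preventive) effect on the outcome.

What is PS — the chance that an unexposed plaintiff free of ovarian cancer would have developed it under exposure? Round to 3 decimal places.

p₁ = P(outcome | exposed) = 1531/1750 = 0.87486
p₀ = P(outcome | unexposed) = 519/3002 = 0.17288
Under exogeneity and monotonicity, PS = (p₁ − p₀) / (1 − p₀).
PS = (0.87486 − 0.17288) / (1 − 0.17288) = 0.70197 / 0.82712 ≈ 0.8487

PS ≈ 0.849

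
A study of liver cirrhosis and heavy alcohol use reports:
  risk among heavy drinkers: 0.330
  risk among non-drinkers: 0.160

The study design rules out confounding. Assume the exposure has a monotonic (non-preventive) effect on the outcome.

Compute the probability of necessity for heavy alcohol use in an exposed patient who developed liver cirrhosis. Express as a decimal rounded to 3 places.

Let p₁ = 0.33, p₀ = 0.16.
Under exogeneity and monotonicity, PN = (p₁ − p₀) / p₁.
PN = (0.33 − 0.16) / 0.33 = 0.17 / 0.33 ≈ 0.5152

PN ≈ 0.515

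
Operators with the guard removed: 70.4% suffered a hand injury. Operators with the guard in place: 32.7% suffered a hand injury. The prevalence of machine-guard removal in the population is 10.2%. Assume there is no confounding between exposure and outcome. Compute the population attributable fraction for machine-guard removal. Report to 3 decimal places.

p₁ = 0.704, p₀ = 0.327.
Overall risk P(Y=1) = π·p₁ + (1−π)·p₀ = 0.102×0.704 + 0.898×0.327 = 0.36545.
Under exogeneity, PAF = [P(Y=1) − p₀] / P(Y=1).
PAF = (0.36545 − 0.327) / 0.36545 ≈ 0.1052

PAF ≈ 0.105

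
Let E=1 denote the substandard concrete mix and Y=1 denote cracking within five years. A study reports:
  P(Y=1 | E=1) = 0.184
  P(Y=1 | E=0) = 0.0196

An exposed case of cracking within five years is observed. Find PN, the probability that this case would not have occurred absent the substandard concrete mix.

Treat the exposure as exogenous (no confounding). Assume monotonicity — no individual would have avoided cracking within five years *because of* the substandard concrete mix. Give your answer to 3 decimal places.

Let p₁ = 0.184, p₀ = 0.0196.
Under exogeneity and monotonicity, PN = (p₁ − p₀) / p₁.
PN = (0.184 − 0.0196) / 0.184 = 0.1644 / 0.184 ≈ 0.8935

PN ≈ 0.893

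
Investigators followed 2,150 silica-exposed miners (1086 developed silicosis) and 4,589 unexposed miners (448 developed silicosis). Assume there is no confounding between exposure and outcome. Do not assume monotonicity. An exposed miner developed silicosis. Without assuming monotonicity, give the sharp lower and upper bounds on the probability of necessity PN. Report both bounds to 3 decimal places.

p₁ = P(outcome | exposed) = 1086/2150 = 0.50512
p₀ = P(outcome | unexposed) = 448/4589 = 0.097625
Under exogeneity alone the bounds on PN are max{0,(p₁−p₀)/p₁} ≤ PN ≤ min{1,(1−p₀)/p₁}.
  lower = (p₁ − p₀)/p₁ = 0.40749 / 0.50512 ≈ 0.8067
  upper = min{1, (1 − p₀)/p₁} = 0.90238 / 0.50512 ≈ 1.7865 → capped at 1

0.807 ≤ PN ≤ 1.000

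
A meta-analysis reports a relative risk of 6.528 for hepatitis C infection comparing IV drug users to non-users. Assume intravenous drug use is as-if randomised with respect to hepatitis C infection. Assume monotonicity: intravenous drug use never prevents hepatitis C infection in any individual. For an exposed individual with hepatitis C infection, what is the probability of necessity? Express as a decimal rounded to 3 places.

Under exogeneity and monotonicity, PN = (RR − 1) / RR = 1 − 1/RR.
PN = (6.528 − 1) / 6.528 = 5.528 / 6.528 ≈ 0.8468

PN ≈ 0.847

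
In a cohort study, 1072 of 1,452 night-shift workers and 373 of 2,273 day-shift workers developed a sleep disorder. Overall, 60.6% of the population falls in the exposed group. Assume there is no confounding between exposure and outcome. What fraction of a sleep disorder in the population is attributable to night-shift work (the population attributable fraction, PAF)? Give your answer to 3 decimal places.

p₁ = P(outcome | exposed) = 1072/1452 = 0.73829
p₀ = P(outcome | unexposed) = 373/2273 = 0.1641
Overall risk P(Y=1) = π·p₁ + (1−π)·p₀ = 0.606×0.73829 + 0.394×0.1641 = 0.51206.
Under exogeneity, PAF = [P(Y=1) − p₀] / P(Y=1).
PAF = (0.51206 − 0.1641) / 0.51206 ≈ 0.6795

PAF ≈ 0.680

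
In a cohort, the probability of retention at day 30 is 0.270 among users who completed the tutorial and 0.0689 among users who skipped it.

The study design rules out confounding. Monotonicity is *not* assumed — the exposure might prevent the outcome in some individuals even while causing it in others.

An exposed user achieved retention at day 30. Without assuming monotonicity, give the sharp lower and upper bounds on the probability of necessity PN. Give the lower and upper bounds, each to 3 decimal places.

Let p₁ = 0.27, p₀ = 0.0689.
Under exogeneity alone the bounds on PN are max{0,(p₁−p₀)/p₁} ≤ PN ≤ min{1,(1−p₀)/p₁}.
  lower = (p₁ − p₀)/p₁ = 0.2011 / 0.27 ≈ 0.7448
  upper = min{1, (1 − p₀)/p₁} = 0.9311 / 0.27 ≈ 3.4485 → capped at 1

0.745 ≤ PN ≤ 1.000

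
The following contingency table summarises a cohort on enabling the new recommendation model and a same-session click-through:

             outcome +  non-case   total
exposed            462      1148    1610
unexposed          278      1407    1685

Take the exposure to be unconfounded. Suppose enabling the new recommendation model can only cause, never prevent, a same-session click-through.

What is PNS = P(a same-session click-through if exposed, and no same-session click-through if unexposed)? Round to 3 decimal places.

PNS ≈ 0.122

p₁ = P(outcome | exposed) = 462/1610 = 0.28696
p₀ = P(outcome | unexposed) = 278/1685 = 0.16499
Under exogeneity and monotonicity, PNS = p₁ − p₀.
PNS = 0.28696 − 0.16499 = 0.12197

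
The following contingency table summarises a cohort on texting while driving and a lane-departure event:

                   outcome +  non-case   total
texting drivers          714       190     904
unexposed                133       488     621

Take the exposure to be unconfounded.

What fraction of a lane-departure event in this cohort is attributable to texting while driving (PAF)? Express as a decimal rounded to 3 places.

p₁ = P(outcome | exposed) = 714/904 = 0.78982
p₀ = P(outcome | unexposed) = 133/621 = 0.21417
Exposure prevalence π = 904/1525 = 0.59279; overall risk P(Y=1) = 0.55541.
Under exogeneity, PAF = [P(Y=1) − p₀]/P(Y=1).
PAF = (0.55541 − 0.21417) / 0.55541 ≈ 0.6144

PAF ≈ 0.614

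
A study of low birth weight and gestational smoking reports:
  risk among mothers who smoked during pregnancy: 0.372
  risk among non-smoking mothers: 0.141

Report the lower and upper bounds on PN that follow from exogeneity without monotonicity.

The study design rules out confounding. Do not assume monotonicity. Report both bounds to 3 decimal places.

0.621 ≤ PN ≤ 1.000

Let p₁ = 0.372, p₀ = 0.141.
Under exogeneity alone the bounds on PN are max{0,(p₁−p₀)/p₁} ≤ PN ≤ min{1,(1−p₀)/p₁}.
  lower = (p₁ − p₀)/p₁ = 0.231 / 0.372 ≈ 0.6210
  upper = min{1, (1 − p₀)/p₁} = 0.859 / 0.372 ≈ 2.3091 → capped at 1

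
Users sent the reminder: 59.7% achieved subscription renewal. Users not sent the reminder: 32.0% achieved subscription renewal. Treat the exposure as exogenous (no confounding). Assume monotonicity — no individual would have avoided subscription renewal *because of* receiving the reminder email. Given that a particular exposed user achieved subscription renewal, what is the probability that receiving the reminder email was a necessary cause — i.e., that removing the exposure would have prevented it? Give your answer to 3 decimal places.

p₁ = 0.597, p₀ = 0.32.
Under exogeneity and monotonicity, PN = (p₁ − p₀) / p₁.
PN = (0.597 − 0.32) / 0.597 = 0.277 / 0.597 ≈ 0.4640

PN ≈ 0.464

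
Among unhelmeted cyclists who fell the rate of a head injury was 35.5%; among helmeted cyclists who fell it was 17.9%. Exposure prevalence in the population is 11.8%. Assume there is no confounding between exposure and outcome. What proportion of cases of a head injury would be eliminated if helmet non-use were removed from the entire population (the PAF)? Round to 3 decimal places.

p₁ = 0.355, p₀ = 0.179.
Overall risk P(Y=1) = π·p₁ + (1−π)·p₀ = 0.118×0.355 + 0.882×0.179 = 0.19977.
Under exogeneity, PAF = [P(Y=1) − p₀] / P(Y=1).
PAF = (0.19977 − 0.179) / 0.19977 ≈ 0.1040

PAF ≈ 0.104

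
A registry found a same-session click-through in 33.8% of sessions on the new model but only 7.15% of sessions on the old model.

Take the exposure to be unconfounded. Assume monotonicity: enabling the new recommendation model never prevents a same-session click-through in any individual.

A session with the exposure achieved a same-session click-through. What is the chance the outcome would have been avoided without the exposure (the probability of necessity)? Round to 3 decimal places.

PN ≈ 0.788

p₁ = 0.338, p₀ = 0.0715.
Under exogeneity and monotonicity, PN = (p₁ − p₀) / p₁.
PN = (0.338 − 0.0715) / 0.338 = 0.2665 / 0.338 ≈ 0.7885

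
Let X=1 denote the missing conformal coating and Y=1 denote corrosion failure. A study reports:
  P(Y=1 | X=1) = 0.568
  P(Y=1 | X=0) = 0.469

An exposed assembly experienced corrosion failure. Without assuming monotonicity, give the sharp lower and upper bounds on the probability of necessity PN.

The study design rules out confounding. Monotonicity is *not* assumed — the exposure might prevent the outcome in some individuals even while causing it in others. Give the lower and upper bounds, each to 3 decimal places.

0.174 ≤ PN ≤ 0.935

Let p₁ = 0.568, p₀ = 0.469.
Under exogeneity alone the bounds on PN are max{0,(p₁−p₀)/p₁} ≤ PN ≤ min{1,(1−p₀)/p₁}.
  lower = (p₁ − p₀)/p₁ = 0.099 / 0.568 ≈ 0.1743
  upper = min{1, (1 − p₀)/p₁} = 0.531 / 0.568 ≈ 0.9349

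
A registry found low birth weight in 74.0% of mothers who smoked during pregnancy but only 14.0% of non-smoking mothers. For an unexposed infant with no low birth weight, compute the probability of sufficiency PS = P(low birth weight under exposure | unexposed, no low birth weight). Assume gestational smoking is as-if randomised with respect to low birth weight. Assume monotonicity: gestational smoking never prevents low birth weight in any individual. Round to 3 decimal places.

PS ≈ 0.698

p₁ = 0.74, p₀ = 0.14.
Under exogeneity and monotonicity, PS = (p₁ − p₀) / (1 − p₀).
PS = (0.74 − 0.14) / (1 − 0.14) = 0.6 / 0.86 ≈ 0.6977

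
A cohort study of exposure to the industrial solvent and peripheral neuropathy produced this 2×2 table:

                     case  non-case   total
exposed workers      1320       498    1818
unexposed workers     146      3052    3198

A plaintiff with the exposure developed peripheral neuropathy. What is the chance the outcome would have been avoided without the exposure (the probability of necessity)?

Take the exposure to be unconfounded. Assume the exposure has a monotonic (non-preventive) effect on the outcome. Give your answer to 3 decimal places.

PN ≈ 0.937

p₁ = P(outcome | exposed) = 1320/1818 = 0.72607
p₀ = P(outcome | unexposed) = 146/3198 = 0.045654
Under exogeneity and monotonicity, PN = (p₁ − p₀)/p₁.
PN = (0.72607 − 0.045654) / 0.72607 ≈ 0.9371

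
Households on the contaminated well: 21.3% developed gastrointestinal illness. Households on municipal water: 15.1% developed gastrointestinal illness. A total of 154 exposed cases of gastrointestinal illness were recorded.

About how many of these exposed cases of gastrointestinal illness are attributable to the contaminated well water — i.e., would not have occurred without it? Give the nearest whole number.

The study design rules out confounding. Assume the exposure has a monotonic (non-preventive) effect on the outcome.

about 45 cases

p₁ = 0.213, p₀ = 0.151.
PN = (p₁ − p₀)/p₁ = (0.213 − 0.151) / 0.213 ≈ 0.29108.
Attributable cases ≈ PN × (exposed cases) = 0.29108 × 154 ≈ 44.83.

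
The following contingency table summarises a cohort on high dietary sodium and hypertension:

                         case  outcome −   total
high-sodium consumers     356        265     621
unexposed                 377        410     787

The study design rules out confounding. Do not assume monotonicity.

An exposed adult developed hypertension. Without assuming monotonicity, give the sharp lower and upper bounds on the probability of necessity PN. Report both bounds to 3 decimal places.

p₁ = P(outcome | exposed) = 356/621 = 0.57327
p₀ = P(outcome | unexposed) = 377/787 = 0.47903
Under exogeneity alone the bounds on PN are max{0,(p₁−p₀)/p₁} ≤ PN ≤ min{1,(1−p₀)/p₁}.
  lower = (p₁ − p₀)/p₁ = 0.094235 / 0.57327 ≈ 0.1644
  upper = min{1, (1 − p₀)/p₁} = 0.52097 / 0.57327 ≈ 0.9088

0.164 ≤ PN ≤ 0.909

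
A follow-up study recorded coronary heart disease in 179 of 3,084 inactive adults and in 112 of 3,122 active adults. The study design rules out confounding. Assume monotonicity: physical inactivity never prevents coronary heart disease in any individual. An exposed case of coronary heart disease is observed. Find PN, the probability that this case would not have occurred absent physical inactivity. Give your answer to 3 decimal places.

PN ≈ 0.382

p₁ = P(outcome | exposed) = 179/3084 = 0.058042
p₀ = P(outcome | unexposed) = 112/3122 = 0.035874
Under exogeneity and monotonicity, PN = (p₁ − p₀) / p₁.
PN = (0.058042 − 0.035874) / 0.058042 = 0.022167 / 0.058042 ≈ 0.3819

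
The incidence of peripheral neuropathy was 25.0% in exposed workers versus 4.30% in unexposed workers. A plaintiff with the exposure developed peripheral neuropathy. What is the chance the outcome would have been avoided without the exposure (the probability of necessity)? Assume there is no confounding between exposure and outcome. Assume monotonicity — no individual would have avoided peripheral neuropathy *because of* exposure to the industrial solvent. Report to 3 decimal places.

p₁ = 0.25, p₀ = 0.043.
Under exogeneity and monotonicity, PN = (p₁ − p₀) / p₁.
PN = (0.25 − 0.043) / 0.25 = 0.207 / 0.25 ≈ 0.8280

PN ≈ 0.828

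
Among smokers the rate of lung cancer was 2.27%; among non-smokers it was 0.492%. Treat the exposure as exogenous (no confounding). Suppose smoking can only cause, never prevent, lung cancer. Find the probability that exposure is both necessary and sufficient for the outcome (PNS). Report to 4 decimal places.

PNS ≈ 0.0178

p₁ = 0.0227, p₀ = 0.00492.
Under exogeneity and monotonicity, PNS = p₁ − p₀.
PNS = 0.0227 − 0.00492 = 0.01778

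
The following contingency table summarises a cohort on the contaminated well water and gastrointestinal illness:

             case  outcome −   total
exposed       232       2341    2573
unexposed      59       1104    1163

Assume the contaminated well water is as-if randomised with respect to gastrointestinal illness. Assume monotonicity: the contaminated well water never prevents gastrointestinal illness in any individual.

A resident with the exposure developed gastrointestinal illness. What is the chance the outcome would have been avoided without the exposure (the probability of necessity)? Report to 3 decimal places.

p₁ = P(outcome | exposed) = 232/2573 = 0.090167
p₀ = P(outcome | unexposed) = 59/1163 = 0.050731
Under exogeneity and monotonicity, PN = (p₁ − p₀) / p₁.
PN = (0.090167 − 0.050731) / 0.090167 = 0.039436 / 0.090167 ≈ 0.4374

PN ≈ 0.437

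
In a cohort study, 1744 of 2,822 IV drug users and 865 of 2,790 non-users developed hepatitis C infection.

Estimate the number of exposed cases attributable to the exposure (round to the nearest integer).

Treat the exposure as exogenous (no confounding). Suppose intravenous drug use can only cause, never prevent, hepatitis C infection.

about 869 cases

p₁ = P(outcome | exposed) = 1744/2822 = 0.618
p₀ = P(outcome | unexposed) = 865/2790 = 0.31004
PN = (p₁ − p₀)/p₁ = (0.618 − 0.31004) / 0.618 ≈ 0.49833.
Attributable cases ≈ PN × (exposed cases) = 0.49833 × 1744 ≈ 869.08.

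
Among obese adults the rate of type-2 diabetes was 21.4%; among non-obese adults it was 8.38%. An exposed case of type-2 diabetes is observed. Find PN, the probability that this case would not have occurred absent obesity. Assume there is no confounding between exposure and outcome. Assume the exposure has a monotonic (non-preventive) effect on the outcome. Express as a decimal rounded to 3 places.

p₁ = 0.214, p₀ = 0.0838.
Under exogeneity and monotonicity, PN = (p₁ − p₀) / p₁.
PN = (0.214 − 0.0838) / 0.214 = 0.1302 / 0.214 ≈ 0.6084

PN ≈ 0.608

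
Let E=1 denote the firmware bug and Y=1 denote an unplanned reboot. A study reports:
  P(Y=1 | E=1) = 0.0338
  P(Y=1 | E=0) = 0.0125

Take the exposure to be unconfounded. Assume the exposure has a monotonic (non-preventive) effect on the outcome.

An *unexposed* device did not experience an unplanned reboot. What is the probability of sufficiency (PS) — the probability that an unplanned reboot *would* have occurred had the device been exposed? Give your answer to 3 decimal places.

Let p₁ = 0.0338, p₀ = 0.0125.
Under exogeneity and monotonicity, PS = (p₁ − p₀) / (1 − p₀).
PS = (0.0338 − 0.0125) / (1 − 0.0125) = 0.0213 / 0.9875 ≈ 0.0216

PS ≈ 0.022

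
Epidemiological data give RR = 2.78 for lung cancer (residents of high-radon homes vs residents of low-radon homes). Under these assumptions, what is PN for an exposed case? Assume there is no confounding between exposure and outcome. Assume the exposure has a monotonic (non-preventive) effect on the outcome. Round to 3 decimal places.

Under exogeneity and monotonicity, PN = (RR − 1) / RR = 1 − 1/RR.
PN = (2.78 − 1) / 2.78 = 1.78 / 2.78 ≈ 0.6403

PN ≈ 0.640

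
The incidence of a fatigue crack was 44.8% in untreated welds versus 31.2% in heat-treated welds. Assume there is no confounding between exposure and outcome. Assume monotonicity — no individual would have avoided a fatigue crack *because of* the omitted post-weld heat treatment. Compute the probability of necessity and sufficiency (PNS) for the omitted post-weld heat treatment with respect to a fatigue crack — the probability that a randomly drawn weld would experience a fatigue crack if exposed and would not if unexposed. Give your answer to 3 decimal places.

PNS ≈ 0.136

p₁ = 0.448, p₀ = 0.312.
Under exogeneity and monotonicity, PNS = p₁ − p₀.
PNS = 0.448 − 0.312 = 0.136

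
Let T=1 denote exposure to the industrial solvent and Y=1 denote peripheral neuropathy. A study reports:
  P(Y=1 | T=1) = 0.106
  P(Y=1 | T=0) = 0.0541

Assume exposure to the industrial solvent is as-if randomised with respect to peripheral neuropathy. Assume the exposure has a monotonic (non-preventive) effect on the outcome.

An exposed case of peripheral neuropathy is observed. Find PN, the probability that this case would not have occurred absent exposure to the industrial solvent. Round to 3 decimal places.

Let p₁ = 0.106, p₀ = 0.0541.
Under exogeneity and monotonicity, PN = (p₁ − p₀) / p₁.
PN = (0.106 − 0.0541) / 0.106 = 0.0519 / 0.106 ≈ 0.4896

PN ≈ 0.490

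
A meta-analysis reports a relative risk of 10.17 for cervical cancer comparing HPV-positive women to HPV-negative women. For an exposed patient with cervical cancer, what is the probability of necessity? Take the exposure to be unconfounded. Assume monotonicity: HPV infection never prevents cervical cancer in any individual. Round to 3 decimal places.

PN ≈ 0.902

Under exogeneity and monotonicity, PN = (RR − 1) / RR = 1 − 1/RR.
PN = (10.17 − 1) / 10.17 = 9.17 / 10.17 ≈ 0.9017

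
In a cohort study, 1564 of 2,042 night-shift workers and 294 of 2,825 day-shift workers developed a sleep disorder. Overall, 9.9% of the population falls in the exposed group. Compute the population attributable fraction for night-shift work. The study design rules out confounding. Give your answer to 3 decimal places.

p₁ = P(outcome | exposed) = 1564/2042 = 0.76592
p₀ = P(outcome | unexposed) = 294/2825 = 0.10407
Overall risk P(Y=1) = π·p₁ + (1−π)·p₀ = 0.099×0.76592 + 0.901×0.10407 = 0.16959.
Under exogeneity, PAF = [P(Y=1) − p₀] / P(Y=1).
PAF = (0.16959 − 0.10407) / 0.16959 ≈ 0.3864

PAF ≈ 0.386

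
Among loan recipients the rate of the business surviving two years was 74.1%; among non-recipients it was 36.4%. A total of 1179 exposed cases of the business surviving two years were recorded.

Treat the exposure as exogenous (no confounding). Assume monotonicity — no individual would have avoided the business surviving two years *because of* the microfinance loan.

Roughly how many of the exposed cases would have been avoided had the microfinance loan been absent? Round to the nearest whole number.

p₁ = 0.741, p₀ = 0.364.
PN = (p₁ − p₀)/p₁ = (0.741 − 0.364) / 0.741 ≈ 0.50877.
Attributable cases ≈ PN × (exposed cases) = 0.50877 × 1179 ≈ 599.84.

about 600 cases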